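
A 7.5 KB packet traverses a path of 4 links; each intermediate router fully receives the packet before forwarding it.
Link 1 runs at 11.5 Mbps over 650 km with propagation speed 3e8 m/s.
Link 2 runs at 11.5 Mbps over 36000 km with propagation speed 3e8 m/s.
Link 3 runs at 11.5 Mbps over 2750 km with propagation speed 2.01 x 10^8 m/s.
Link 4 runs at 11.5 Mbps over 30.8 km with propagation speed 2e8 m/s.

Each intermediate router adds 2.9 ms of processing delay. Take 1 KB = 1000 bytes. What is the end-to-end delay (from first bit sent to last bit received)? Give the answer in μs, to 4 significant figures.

165600 μs

L = 60000 bits.
Transmission delay per hop = L/R = 60000/11500000 = 5217.39 μs; 4 hops → 20869.6 μs.
Propagation delays (d/s per hop): 2166.67, 120000, 13681.6, 154 μs; sum = 136002 μs.
Processing at 3 router(s): 3 × 2.9 ms = 8700 μs.
End-to-end = 165600 μs.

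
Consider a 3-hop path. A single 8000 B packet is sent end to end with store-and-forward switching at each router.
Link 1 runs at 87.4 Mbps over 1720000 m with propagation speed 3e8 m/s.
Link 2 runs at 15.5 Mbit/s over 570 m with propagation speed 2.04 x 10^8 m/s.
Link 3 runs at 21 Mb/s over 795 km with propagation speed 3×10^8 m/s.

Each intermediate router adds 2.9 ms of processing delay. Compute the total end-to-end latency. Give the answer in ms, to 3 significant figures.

L = 8000 × 8 = 64000 bits.
Transmission delays (L/R per hop): 0.732265, 4.12903, 3.04762 ms; sum = 7.90892 ms.
Propagation delays (d/s per hop): 5.73333, 0.00279412, 2.65 ms; sum = 8.38613 ms.
Processing at 2 router(s): 2 × 2.9 ms = 5.8 ms.
End-to-end = 22.1 ms.

22.1 ms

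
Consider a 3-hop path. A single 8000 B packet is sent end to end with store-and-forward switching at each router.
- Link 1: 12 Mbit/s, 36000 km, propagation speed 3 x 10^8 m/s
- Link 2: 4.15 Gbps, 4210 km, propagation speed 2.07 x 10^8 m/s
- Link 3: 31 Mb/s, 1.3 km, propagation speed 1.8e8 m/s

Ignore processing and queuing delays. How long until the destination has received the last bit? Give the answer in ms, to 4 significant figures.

L = 8000 × 8 = 64000 bits.
Transmission delays (L/R per hop): 5.33333, 0.0154217, 2.06452 ms; sum = 7.41327 ms.
Propagation delays (d/s per hop): 120, 20.3382, 0.00722222 ms; sum = 140.345 ms.
End-to-end = 147.8 ms.

147.8 ms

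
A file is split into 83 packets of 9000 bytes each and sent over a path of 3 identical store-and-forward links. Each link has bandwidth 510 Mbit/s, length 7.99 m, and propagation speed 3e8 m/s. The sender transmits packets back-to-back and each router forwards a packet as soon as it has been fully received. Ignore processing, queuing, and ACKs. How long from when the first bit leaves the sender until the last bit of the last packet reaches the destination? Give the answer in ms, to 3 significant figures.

Per-hop transmission t_tx = L/R = 72000/510000000 = 0.141176 ms.
Per-hop propagation t_prop = 7.99/300000000 = 2.66333e-05 ms.
Pipeline fill: first packet needs 3·t_tx to clear all hops; remaining 82 packets each add one t_tx.
Total = (3+83-1)·t_tx + 3·t_prop = 85·0.141176 + 3·2.66333e-05 = 12.0 ms.

12.0 ms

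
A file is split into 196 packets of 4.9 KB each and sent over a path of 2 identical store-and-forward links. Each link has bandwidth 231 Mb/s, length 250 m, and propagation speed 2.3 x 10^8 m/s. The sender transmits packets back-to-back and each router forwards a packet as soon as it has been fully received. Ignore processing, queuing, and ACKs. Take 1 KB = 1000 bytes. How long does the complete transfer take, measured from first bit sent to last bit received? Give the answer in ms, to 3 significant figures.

Per-hop transmission t_tx = L/R = 39200/231000000 = 0.169697 ms.
Per-hop propagation t_prop = 250/2.3e+08 = 0.00108696 ms.
Pipeline fill: first packet needs 2·t_tx to clear all hops; remaining 195 packets each add one t_tx.
Total = (2+196-1)·t_tx + 2·t_prop = 197·0.169697 + 2·0.00108696 = 33.4 ms.

33.4 ms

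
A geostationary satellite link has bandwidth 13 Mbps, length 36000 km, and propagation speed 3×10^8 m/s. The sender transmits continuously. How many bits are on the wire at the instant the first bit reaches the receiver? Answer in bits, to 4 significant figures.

1560000 bits

Propagation delay = 36000000 / 300000000 = 0.12 s.
BDP = R × t_prop = 13000000 × 0.12 = 1560000 bits.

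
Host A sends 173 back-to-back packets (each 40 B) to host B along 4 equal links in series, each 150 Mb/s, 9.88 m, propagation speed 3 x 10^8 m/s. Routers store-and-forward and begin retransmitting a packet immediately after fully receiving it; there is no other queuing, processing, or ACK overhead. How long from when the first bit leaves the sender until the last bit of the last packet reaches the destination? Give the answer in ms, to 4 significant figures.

0.3756 ms

Per-hop transmission t_tx = L/R = 320/150000000 = 0.00213333 ms.
Per-hop propagation t_prop = 9.88/300000000 = 3.29333e-05 ms.
Pipeline fill: first packet needs 4·t_tx to clear all hops; remaining 172 packets each add one t_tx.
Total = (4+173-1)·t_tx + 4·t_prop = 176·0.00213333 + 4·3.29333e-05 = 0.3756 ms.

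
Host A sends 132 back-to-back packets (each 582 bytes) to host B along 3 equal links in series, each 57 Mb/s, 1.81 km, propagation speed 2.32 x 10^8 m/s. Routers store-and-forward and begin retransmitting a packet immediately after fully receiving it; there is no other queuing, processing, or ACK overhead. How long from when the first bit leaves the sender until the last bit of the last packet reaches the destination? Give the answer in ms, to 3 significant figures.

11.0 ms

Per-hop transmission t_tx = L/R = 4656/57000000 = 0.0816842 ms.
Per-hop propagation t_prop = 1810/2.32e+08 = 0.00780172 ms.
Pipeline fill: first packet needs 3·t_tx to clear all hops; remaining 131 packets each add one t_tx.
Total = (3+132-1)·t_tx + 3·t_prop = 134·0.0816842 + 3·0.00780172 = 11.0 ms.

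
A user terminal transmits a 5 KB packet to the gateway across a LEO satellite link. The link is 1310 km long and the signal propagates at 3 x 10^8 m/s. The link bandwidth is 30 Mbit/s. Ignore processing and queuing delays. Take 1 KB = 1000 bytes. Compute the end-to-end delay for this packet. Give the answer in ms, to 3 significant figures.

L = 40000 bits.
Transmission delay = L/R = 40000 / 30000000 = 1.33333 ms.
Propagation delay = d/s = 1310000 m / 300000000 m/s = 4.36667 ms.
Total = 5.70 ms.

5.70 ms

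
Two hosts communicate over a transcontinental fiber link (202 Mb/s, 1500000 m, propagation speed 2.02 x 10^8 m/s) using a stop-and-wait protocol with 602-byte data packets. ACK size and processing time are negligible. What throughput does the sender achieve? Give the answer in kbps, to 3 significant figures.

324 kbps

t_tx = L/R = 4816/202000000 = 2.38416e-05 s.
t_prop = 1500000/202000000 = 0.00742574 s; RTT = 0.0148515 s.
Cycle = t_tx + RTT = 0.0148753 s.
Throughput = L / cycle = 4816 / 0.0148753 = 324 kbps.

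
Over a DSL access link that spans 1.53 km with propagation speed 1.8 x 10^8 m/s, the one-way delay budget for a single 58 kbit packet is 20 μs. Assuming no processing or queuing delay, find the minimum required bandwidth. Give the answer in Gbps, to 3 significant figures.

5.04 Gbps

Propagation delay = 1530 / 180000000 = 8.5 μs.
Transmission budget = 20 − 8.5 = 11.5 μs.
R ≥ L / t_tx = 58000 bits / 1.15e-05 s = 5.04 Gbps.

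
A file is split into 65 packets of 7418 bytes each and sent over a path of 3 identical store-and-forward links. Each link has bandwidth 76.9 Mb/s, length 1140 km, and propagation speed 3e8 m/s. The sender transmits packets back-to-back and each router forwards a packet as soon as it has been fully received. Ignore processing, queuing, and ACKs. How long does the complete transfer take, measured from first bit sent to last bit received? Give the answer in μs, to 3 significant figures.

63100 μs

Per-hop transmission t_tx = L/R = 59344/76900000 = 771.704 μs.
Per-hop propagation t_prop = 1140000/300000000 = 3800 μs.
Pipeline fill: first packet needs 3·t_tx to clear all hops; remaining 64 packets each add one t_tx.
Total = (3+65-1)·t_tx + 3·t_prop = 67·771.704 + 3·3800 = 63100 μs.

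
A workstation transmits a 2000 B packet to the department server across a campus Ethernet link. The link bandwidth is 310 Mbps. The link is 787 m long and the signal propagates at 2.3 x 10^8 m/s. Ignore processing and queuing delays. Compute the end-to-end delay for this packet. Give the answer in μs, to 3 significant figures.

L = 2000 × 8 = 16000 bits.
Transmission delay = L/R = 16000 / 310000000 = 51.6129 μs.
Propagation delay = d/s = 787 m / 2.3e+08 m/s = 3.42174 μs.
Total = 55.0 μs.

55.0 μs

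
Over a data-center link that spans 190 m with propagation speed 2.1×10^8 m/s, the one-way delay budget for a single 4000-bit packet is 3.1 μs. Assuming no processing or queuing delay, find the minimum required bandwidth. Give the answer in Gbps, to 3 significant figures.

Propagation delay = 190 / 210000000 = 0.904762 μs.
Transmission budget = 3.1 − 0.904762 = 2.19524 μs.
R ≥ L / t_tx = 4000 bits / 2.19524e-06 s = 1.82 Gbps.

1.82 Gbps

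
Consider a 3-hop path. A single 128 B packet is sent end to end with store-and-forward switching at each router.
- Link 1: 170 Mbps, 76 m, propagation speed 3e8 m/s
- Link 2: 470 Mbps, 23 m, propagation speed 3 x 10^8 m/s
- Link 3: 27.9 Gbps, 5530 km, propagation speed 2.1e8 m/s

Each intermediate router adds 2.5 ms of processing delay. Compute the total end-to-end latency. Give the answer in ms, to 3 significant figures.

31.3 ms

L = 128 × 8 = 1024 bits.
Transmission delays (L/R per hop): 0.00602353, 0.00217872, 3.67025e-05 ms; sum = 0.00823896 ms.
Propagation delays (d/s per hop): 0.000253333, 7.66667e-05, 26.3333 ms; sum = 26.3337 ms.
Processing at 2 router(s): 2 × 2.5 ms = 5 ms.
End-to-end = 31.3 ms.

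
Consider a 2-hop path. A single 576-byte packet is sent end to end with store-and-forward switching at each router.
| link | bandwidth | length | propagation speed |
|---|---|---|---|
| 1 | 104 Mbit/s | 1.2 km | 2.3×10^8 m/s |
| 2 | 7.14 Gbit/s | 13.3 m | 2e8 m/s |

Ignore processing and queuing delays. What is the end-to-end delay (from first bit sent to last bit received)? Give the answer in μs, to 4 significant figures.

50.24 μs

L = 576 × 8 = 4608 bits.
Transmission delays (L/R per hop): 44.3077, 0.645378 μs; sum = 44.9531 μs.
Propagation delays (d/s per hop): 5.21739, 0.0665 μs; sum = 5.28389 μs.
End-to-end = 50.24 μs.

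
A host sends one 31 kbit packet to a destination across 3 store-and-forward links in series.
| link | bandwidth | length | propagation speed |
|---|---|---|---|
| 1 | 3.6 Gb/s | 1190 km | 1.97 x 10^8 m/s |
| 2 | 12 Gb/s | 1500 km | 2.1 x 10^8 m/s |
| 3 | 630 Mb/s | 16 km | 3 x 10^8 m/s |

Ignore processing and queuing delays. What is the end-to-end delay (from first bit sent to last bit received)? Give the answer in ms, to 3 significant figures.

L = 31000 bits.
Transmission delays (L/R per hop): 0.00861111, 0.00258333, 0.0492063 ms; sum = 0.0604008 ms.
Propagation delays (d/s per hop): 6.04061, 7.14286, 0.0533333 ms; sum = 13.2368 ms.
End-to-end = 13.3 ms.

13.3 ms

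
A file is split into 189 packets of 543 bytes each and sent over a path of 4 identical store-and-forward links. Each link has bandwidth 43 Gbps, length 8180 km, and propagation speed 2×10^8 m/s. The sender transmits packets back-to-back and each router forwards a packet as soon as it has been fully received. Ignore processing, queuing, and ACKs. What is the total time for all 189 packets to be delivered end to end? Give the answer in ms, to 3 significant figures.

Per-hop transmission t_tx = L/R = 4344/43000000000 = 0.000101023 ms.
Per-hop propagation t_prop = 8180000/200000000 = 40.9 ms.
Pipeline fill: first packet needs 4·t_tx to clear all hops; remaining 188 packets each add one t_tx.
Total = (4+189-1)·t_tx + 4·t_prop = 192·0.000101023 + 4·40.9 = 164 ms.

164 ms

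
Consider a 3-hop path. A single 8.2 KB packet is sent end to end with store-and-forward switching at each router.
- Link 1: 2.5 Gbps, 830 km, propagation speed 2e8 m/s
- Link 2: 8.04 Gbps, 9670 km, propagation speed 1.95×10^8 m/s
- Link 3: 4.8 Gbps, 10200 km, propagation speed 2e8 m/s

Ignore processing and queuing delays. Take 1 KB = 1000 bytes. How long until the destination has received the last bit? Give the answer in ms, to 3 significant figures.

L = 65600 bits.
Transmission delays (L/R per hop): 0.02624, 0.0081592, 0.0136667 ms; sum = 0.0480659 ms.
Propagation delays (d/s per hop): 4.15, 49.5897, 51 ms; sum = 104.74 ms.
End-to-end = 105 ms.

105 ms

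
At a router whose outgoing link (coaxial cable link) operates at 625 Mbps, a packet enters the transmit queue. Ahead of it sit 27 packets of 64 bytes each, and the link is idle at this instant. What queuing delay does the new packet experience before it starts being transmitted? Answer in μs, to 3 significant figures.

Each queued packet: L/R = 512/625000000 = 0.8192 μs.
27 queued → 22.1184 μs.
Queuing delay = 22.1 μs.

22.1 μs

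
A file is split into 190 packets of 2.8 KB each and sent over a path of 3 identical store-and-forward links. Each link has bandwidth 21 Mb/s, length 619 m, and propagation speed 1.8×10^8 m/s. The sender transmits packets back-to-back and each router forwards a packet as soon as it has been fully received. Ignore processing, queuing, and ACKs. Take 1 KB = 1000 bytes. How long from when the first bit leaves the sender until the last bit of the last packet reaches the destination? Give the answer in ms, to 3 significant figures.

Per-hop transmission t_tx = L/R = 22400/21000000 = 1.06667 ms.
Per-hop propagation t_prop = 619/180000000 = 0.00343889 ms.
Pipeline fill: first packet needs 3·t_tx to clear all hops; remaining 189 packets each add one t_tx.
Total = (3+190-1)·t_tx + 3·t_prop = 192·1.06667 + 3·0.00343889 = 205 ms.

205 ms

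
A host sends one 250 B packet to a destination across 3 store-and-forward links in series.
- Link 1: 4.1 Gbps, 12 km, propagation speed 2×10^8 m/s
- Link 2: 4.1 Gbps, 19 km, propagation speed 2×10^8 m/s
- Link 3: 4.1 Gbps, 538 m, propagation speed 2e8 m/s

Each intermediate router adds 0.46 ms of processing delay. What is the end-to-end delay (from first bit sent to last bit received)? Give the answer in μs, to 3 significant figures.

L = 250 × 8 = 2000 bits.
Transmission delay per hop = L/R = 2000/4.1e+09 = 0.487805 μs; 3 hops → 1.46341 μs.
Propagation delays (d/s per hop): 60, 95, 2.69 μs; sum = 157.69 μs.
Processing at 2 router(s): 2 × 0.46 ms = 920 μs.
End-to-end = 1080 μs.

1080 μs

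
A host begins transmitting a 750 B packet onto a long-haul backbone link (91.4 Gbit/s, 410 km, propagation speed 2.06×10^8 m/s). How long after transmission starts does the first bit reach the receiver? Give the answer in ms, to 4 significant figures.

First bit experiences only propagation delay: d/s = 410000/206000000 = 1.990 ms.

1.990 ms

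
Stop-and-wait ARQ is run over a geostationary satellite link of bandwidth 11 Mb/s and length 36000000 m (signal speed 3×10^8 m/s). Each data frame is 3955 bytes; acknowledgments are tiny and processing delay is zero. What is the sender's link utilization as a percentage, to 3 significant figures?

t_tx = L/R = 31640/11000000 = 0.00287636 s.
t_prop = 36000000/300000000 = 0.12 s; RTT = 0.24 s.
Cycle = t_tx + RTT = 0.242876 s.
Utilization = t_tx / cycle = 0.00287636/0.242876 = 1.18 %.

1.18 %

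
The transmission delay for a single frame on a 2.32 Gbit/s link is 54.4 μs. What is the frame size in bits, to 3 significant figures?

L = R × t_tx = 2320000000 b/s × 5.44e-05 s = 126208 bits.

126000 bits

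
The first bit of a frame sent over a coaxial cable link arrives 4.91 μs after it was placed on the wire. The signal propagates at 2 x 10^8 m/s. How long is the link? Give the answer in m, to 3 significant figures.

d = s × t_prop = 200000000 × 4.91e-06 = 982 m.

982 m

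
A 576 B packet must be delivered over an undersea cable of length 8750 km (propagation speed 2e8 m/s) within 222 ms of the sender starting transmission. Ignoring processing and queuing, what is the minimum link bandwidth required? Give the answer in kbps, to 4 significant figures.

25.85 kbps

L = 4608 bits.
Propagation delay = 8750000 / 200000000 = 43.75 ms.
Transmission budget = 222 − 43.75 = 178.25 ms.
R ≥ L / t_tx = 4608 bits / 0.17825 s = 25.85 kbps.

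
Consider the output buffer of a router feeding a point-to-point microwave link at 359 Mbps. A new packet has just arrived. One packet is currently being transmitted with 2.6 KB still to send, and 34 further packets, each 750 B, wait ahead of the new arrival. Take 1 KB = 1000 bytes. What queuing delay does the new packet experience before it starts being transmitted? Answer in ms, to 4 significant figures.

0.6262 ms

Each queued packet: L/R = 6000/359000000 = 0.0167131 ms.
34 queued → 0.568245 ms.
Plus remaining 20800 bits of current packet: 0.0579387 ms.
Queuing delay = 0.6262 ms.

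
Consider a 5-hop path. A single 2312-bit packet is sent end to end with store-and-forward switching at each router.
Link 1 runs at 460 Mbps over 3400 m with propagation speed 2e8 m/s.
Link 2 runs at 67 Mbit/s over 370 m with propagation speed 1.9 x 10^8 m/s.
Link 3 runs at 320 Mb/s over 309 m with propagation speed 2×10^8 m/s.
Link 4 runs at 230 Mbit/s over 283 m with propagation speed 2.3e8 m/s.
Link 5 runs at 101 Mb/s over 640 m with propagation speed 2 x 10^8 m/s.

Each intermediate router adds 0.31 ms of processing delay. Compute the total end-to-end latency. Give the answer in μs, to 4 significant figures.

Transmission delays (L/R per hop): 5.02609, 34.5075, 7.225, 10.0522, 22.8911 μs; sum = 79.7018 μs.
Propagation delays (d/s per hop): 17, 1.94737, 1.545, 1.23043, 3.2 μs; sum = 24.9228 μs.
Processing at 4 router(s): 4 × 0.31 ms = 1240 μs.
End-to-end = 1345 μs.

1345 μs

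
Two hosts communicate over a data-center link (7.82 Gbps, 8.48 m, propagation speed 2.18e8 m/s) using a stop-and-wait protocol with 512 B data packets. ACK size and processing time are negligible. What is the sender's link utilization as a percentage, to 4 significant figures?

87.07 %

t_tx = L/R = 4096/7820000000 = 5.23785e-07 s.
t_prop = 8.48/2.18e+08 = 3.88991e-08 s; RTT = 7.77982e-08 s.
Cycle = t_tx + RTT = 6.01583e-07 s.
Utilization = t_tx / cycle = 5.23785e-07/6.01583e-07 = 87.07 %.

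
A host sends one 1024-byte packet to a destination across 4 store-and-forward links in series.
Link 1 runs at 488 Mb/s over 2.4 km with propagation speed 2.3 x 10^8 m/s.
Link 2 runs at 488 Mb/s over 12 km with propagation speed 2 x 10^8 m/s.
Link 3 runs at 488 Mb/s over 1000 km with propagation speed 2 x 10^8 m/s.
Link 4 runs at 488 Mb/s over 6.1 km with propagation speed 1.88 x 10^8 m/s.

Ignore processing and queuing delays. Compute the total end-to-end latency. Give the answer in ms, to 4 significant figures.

L = 1024 × 8 = 8192 bits.
Transmission delay per hop = L/R = 8192/488000000 = 0.0167869 ms; 4 hops → 0.0671475 ms.
Propagation delays (d/s per hop): 0.0104348, 0.06, 5, 0.0324468 ms; sum = 5.10288 ms.
End-to-end = 5.170 ms.

5.170 ms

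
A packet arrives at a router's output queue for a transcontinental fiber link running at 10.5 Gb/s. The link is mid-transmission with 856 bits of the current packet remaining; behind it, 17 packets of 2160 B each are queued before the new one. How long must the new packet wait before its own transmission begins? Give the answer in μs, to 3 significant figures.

Each queued packet: L/R = 17280/10500000000 = 1.64571 μs.
17 queued → 27.9771 μs.
Plus remaining 856 bits of current packet: 0.0815238 μs.
Queuing delay = 28.1 μs.

28.1 μs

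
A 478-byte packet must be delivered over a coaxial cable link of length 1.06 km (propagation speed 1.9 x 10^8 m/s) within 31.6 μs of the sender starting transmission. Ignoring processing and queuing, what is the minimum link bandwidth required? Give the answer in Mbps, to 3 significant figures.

147 Mbps

L = 3824 bits.
Propagation delay = 1060 / 190000000 = 5.57895 μs.
Transmission budget = 31.6 − 5.57895 = 26.0211 μs.
R ≥ L / t_tx = 3824 bits / 2.60211e-05 s = 147 Mbps.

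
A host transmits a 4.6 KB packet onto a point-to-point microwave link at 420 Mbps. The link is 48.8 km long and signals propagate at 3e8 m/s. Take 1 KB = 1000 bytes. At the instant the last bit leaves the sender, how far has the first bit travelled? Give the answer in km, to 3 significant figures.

t_tx = L/R = 36800/420000000 = 8.7619e-05 s.
Distance = s × t_tx = 300000000 × 8.7619e-05 = 26.3 km.

26.3 km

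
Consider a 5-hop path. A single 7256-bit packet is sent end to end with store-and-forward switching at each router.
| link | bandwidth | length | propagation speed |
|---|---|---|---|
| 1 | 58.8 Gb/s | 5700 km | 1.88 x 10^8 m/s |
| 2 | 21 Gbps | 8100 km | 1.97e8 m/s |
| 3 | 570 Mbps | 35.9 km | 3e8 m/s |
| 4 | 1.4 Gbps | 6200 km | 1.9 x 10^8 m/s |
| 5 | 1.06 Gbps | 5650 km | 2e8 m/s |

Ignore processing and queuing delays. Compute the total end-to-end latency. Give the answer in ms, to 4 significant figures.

132.5 ms

Transmission delays (L/R per hop): 0.000123401, 0.000345524, 0.0127298, 0.00518286, 0.00684528 ms; sum = 0.0252269 ms.
Propagation delays (d/s per hop): 30.3191, 41.1168, 0.119667, 32.6316, 28.25 ms; sum = 132.437 ms.
End-to-end = 132.5 ms.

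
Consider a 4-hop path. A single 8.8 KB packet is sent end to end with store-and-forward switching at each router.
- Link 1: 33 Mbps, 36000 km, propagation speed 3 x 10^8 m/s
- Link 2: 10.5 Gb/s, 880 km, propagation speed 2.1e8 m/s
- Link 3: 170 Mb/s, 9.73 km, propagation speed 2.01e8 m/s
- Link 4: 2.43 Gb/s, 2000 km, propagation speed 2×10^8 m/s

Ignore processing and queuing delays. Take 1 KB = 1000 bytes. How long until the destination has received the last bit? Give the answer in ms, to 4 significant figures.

L = 70400 bits.
Transmission delays (L/R per hop): 2.13333, 0.00670476, 0.414118, 0.0289712 ms; sum = 2.58313 ms.
Propagation delays (d/s per hop): 120, 4.19048, 0.048408, 10 ms; sum = 134.239 ms.
End-to-end = 136.8 ms.

136.8 ms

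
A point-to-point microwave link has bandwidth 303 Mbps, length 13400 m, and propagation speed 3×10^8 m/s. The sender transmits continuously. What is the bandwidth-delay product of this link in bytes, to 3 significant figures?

Propagation delay = 13400 / 300000000 = 4.46667e-05 s.
BDP = R × t_prop = 303000000 × 4.46667e-05 = 13534 bits.
In bytes: 13534/8 = 1690 bytes.

1690 bytes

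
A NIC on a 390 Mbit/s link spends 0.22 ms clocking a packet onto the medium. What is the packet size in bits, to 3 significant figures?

L = R × t_tx = 390000000 b/s × 0.00022 s = 85800 bits.

85800 bits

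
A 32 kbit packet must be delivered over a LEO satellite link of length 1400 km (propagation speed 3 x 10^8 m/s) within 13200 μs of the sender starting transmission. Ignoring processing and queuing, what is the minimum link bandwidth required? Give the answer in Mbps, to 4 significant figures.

3.750 Mbps

Propagation delay = 1400000 / 300000000 = 4666.67 μs.
Transmission budget = 13200 − 4666.67 = 8533.33 μs.
R ≥ L / t_tx = 32000 bits / 0.00853333 s = 3.750 Mbps.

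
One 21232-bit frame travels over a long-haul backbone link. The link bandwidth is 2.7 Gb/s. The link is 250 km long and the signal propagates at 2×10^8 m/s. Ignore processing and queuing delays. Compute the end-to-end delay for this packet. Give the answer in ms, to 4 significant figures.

Transmission delay = L/R = 21232 / 2700000000 = 0.0078637 ms.
Propagation delay = d/s = 250000 m / 200000000 m/s = 1.25 ms.
Total = 1.258 ms.

1.258 ms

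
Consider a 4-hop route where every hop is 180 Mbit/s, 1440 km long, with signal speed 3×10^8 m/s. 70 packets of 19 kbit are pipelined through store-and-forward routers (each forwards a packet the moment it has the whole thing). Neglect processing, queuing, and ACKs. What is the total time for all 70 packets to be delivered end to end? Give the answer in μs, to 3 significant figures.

Per-hop transmission t_tx = L/R = 19000/180000000 = 105.556 μs.
Per-hop propagation t_prop = 1440000/300000000 = 4800 μs.
Pipeline fill: first packet needs 4·t_tx to clear all hops; remaining 69 packets each add one t_tx.
Total = (4+70-1)·t_tx + 4·t_prop = 73·105.556 + 4·4800 = 26900 μs.

26900 μs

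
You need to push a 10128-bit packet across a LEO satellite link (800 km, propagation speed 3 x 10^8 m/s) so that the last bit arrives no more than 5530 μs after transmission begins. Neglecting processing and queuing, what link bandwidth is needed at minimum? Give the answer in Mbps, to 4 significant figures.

3.537 Mbps

Propagation delay = 800000 / 300000000 = 2666.67 μs.
Transmission budget = 5530 − 2666.67 = 2863.33 μs.
R ≥ L / t_tx = 10128 bits / 0.00286333 s = 3.537 Mbps.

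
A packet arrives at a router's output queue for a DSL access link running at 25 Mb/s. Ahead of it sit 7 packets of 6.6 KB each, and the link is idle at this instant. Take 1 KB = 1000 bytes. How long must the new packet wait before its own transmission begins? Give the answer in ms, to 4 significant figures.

Each queued packet: L/R = 52800/25000000 = 2.112 ms.
7 queued → 14.784 ms.
Queuing delay = 14.78 ms.

14.78 ms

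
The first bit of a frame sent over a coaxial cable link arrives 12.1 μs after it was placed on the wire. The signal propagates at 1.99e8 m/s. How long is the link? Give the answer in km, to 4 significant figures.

2.408 km

d = s × t_prop = 199000000 × 1.21e-05 = 2.408 km.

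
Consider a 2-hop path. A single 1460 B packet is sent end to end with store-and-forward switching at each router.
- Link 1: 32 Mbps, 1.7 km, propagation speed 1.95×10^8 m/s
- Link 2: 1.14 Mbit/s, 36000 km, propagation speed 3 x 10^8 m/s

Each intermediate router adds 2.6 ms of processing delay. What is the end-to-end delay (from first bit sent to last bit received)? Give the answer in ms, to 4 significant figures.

L = 1460 × 8 = 11680 bits.
Transmission delays (L/R per hop): 0.365, 10.2456 ms; sum = 10.6106 ms.
Propagation delays (d/s per hop): 0.00871795, 120 ms; sum = 120.009 ms.
Processing at 1 router(s): 1 × 2.6 ms = 2.6 ms.
End-to-end = 133.2 ms.

133.2 ms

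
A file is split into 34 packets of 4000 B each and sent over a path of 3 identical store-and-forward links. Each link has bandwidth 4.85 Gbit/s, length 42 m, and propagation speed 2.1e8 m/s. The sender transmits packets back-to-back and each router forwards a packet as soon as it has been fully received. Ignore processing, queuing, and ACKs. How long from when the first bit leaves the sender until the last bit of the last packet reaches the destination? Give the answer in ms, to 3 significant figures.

0.238 ms

Per-hop transmission t_tx = L/R = 32000/4850000000 = 0.00659794 ms.
Per-hop propagation t_prop = 42/210000000 = 0.0002 ms.
Pipeline fill: first packet needs 3·t_tx to clear all hops; remaining 33 packets each add one t_tx.
Total = (3+34-1)·t_tx + 3·t_prop = 36·0.00659794 + 3·0.0002 = 0.238 ms.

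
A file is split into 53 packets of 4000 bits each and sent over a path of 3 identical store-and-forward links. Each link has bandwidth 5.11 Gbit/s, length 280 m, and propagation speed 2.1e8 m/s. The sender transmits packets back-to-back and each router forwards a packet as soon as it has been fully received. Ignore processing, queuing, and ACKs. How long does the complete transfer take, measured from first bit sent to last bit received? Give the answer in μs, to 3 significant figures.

Per-hop transmission t_tx = L/R = 4000/5110000000 = 0.782779 μs.
Per-hop propagation t_prop = 280/210000000 = 1.33333 μs.
Pipeline fill: first packet needs 3·t_tx to clear all hops; remaining 52 packets each add one t_tx.
Total = (3+53-1)·t_tx + 3·t_prop = 55·0.782779 + 3·1.33333 = 47.1 μs.

47.1 μs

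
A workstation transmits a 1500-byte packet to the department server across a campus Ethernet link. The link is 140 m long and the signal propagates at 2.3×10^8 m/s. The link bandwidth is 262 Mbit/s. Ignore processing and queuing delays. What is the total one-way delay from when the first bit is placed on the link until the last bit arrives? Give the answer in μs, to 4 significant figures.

L = 1500 × 8 = 12000 bits.
Transmission delay = L/R = 12000 / 262000000 = 45.8015 μs.
Propagation delay = d/s = 140 m / 2.3e+08 m/s = 0.608696 μs.
Total = 46.41 μs.

46.41 μs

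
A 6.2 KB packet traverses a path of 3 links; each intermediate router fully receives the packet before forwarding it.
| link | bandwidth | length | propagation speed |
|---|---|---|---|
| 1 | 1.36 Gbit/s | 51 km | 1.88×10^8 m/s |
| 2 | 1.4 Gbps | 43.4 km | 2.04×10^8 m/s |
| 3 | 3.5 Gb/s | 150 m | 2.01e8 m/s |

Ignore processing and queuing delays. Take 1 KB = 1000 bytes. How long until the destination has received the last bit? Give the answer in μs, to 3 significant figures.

571 μs

L = 49600 bits.
Transmission delays (L/R per hop): 36.4706, 35.4286, 14.1714 μs; sum = 86.0706 μs.
Propagation delays (d/s per hop): 271.277, 212.745, 0.746269 μs; sum = 484.768 μs.
End-to-end = 571 μs.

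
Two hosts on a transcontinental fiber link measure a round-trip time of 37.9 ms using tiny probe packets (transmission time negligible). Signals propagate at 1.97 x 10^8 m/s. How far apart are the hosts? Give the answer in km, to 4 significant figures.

3733 km

One-way propagation = RTT/2 = 18.95 ms.
d = s × t = 197000000 × 0.01895 = 3733 km.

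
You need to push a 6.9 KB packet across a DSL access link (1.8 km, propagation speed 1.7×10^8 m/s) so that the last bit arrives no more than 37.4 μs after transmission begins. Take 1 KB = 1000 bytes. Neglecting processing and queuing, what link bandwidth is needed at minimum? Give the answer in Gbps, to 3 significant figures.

2.06 Gbps

L = 55200 bits.
Propagation delay = 1800 / 170000000 = 10.5882 μs.
Transmission budget = 37.4 − 10.5882 = 26.8118 μs.
R ≥ L / t_tx = 55200 bits / 2.68118e-05 s = 2.06 Gbps.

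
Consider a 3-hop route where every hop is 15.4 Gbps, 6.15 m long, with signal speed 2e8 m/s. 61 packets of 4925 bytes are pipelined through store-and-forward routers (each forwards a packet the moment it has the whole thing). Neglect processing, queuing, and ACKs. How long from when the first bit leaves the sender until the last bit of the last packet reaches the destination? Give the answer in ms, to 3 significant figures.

Per-hop transmission t_tx = L/R = 39400/15400000000 = 0.00255844 ms.
Per-hop propagation t_prop = 6.15/200000000 = 3.075e-05 ms.
Pipeline fill: first packet needs 3·t_tx to clear all hops; remaining 60 packets each add one t_tx.
Total = (3+61-1)·t_tx + 3·t_prop = 63·0.00255844 + 3·3.075e-05 = 0.161 ms.

0.161 ms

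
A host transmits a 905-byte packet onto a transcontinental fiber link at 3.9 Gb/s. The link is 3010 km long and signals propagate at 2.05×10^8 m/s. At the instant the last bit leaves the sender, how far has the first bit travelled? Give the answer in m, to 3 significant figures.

t_tx = L/R = 7240/3900000000 = 1.85641e-06 s.
Distance = s × t_tx = 2.05e+08 × 1.85641e-06 = 381 m.

381 m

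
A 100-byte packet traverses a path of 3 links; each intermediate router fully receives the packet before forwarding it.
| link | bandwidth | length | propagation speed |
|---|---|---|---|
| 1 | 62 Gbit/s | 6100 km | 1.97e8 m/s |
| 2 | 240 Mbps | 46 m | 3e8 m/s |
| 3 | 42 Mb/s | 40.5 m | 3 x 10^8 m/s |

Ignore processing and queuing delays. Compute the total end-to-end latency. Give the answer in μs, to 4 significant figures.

L = 100 × 8 = 800 bits.
Transmission delays (L/R per hop): 0.0129032, 3.33333, 19.0476 μs; sum = 22.3939 μs.
Propagation delays (d/s per hop): 30964.5, 0.153333, 0.135 μs; sum = 30964.8 μs.
End-to-end = 30990 μs.

30990 μs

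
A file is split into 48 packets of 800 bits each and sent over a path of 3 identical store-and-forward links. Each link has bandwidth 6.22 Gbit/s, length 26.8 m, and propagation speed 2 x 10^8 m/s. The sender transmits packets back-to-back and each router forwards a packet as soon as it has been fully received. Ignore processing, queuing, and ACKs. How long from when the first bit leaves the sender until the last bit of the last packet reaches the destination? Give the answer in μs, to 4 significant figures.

6.833 μs

Per-hop transmission t_tx = L/R = 800/6220000000 = 0.128617 μs.
Per-hop propagation t_prop = 26.8/200000000 = 0.134 μs.
Pipeline fill: first packet needs 3·t_tx to clear all hops; remaining 47 packets each add one t_tx.
Total = (3+48-1)·t_tx + 3·t_prop = 50·0.128617 + 3·0.134 = 6.833 μs.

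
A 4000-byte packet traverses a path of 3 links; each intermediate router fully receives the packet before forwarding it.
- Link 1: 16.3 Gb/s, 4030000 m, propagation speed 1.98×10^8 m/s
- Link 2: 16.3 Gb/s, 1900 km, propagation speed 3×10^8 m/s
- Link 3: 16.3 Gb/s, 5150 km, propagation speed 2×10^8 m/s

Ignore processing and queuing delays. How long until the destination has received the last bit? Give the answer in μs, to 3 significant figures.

52400 μs

L = 4000 × 8 = 32000 bits.
Transmission delay per hop = L/R = 32000/16300000000 = 1.96319 μs; 3 hops → 5.88957 μs.
Propagation delays (d/s per hop): 20353.5, 6333.33, 25750 μs; sum = 52436.9 μs.
End-to-end = 52400 μs.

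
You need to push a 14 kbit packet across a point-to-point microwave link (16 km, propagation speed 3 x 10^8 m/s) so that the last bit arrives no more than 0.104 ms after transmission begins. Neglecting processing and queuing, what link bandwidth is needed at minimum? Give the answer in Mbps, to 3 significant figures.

276 Mbps

Propagation delay = 16000 / 300000000 = 0.0533333 ms.
Transmission budget = 0.104 − 0.0533333 = 0.0506667 ms.
R ≥ L / t_tx = 14000 bits / 5.06667e-05 s = 276 Mbps.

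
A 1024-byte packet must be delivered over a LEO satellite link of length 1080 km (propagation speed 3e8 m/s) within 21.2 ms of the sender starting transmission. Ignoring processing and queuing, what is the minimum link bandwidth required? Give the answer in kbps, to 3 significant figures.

L = 8192 bits.
Propagation delay = 1080000 / 300000000 = 3.6 ms.
Transmission budget = 21.2 − 3.6 = 17.6 ms.
R ≥ L / t_tx = 8192 bits / 0.0176 s = 465 kbps.

465 kbps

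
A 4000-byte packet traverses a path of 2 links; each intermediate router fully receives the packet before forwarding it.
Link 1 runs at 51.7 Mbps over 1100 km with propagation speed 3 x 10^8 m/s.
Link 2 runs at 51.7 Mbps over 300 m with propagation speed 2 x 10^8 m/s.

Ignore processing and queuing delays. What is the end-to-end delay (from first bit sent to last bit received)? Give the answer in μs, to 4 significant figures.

L = 4000 × 8 = 32000 bits.
Transmission delay per hop = L/R = 32000/51700000 = 618.956 μs; 2 hops → 1237.91 μs.
Propagation delays (d/s per hop): 3666.67, 1.5 μs; sum = 3668.17 μs.
End-to-end = 4906 μs.

4906 μs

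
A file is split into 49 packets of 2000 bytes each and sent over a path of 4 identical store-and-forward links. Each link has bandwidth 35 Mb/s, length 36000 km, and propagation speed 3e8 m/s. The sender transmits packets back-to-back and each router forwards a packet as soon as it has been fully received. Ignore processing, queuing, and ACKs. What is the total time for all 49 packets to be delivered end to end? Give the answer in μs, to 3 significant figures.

504000 μs

Per-hop transmission t_tx = L/R = 16000/35000000 = 457.143 μs.
Per-hop propagation t_prop = 36000000/300000000 = 120000 μs.
Pipeline fill: first packet needs 4·t_tx to clear all hops; remaining 48 packets each add one t_tx.
Total = (4+49-1)·t_tx + 4·t_prop = 52·457.143 + 4·120000 = 504000 μs.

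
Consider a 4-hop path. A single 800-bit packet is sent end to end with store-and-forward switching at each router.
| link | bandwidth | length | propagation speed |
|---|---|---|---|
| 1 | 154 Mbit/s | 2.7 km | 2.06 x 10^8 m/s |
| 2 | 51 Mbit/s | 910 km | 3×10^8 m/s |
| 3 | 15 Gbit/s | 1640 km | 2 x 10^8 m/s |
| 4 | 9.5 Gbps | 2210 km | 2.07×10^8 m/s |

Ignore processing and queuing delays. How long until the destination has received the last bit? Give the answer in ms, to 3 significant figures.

Transmission delays (L/R per hop): 0.00519481, 0.0156863, 5.33333e-05, 8.42105e-05 ms; sum = 0.0210186 ms.
Propagation delays (d/s per hop): 0.0131068, 3.03333, 8.2, 10.6763 ms; sum = 21.9228 ms.
End-to-end = 21.9 ms.

21.9 ms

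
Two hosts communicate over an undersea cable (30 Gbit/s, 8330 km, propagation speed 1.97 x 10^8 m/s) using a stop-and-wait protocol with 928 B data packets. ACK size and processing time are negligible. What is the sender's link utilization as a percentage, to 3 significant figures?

t_tx = L/R = 7424/30000000000 = 2.47467e-07 s.
t_prop = 8330000/197000000 = 0.0422843 s; RTT = 0.0845685 s.
Cycle = t_tx + RTT = 0.0845688 s.
Utilization = t_tx / cycle = 2.47467e-07/0.0845688 = 0.000293 %.

0.000293 %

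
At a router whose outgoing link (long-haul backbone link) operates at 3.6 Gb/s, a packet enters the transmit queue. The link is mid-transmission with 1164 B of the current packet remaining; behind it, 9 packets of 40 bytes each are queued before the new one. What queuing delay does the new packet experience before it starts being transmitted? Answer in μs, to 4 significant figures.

Each queued packet: L/R = 320/3600000000 = 0.0888889 μs.
9 queued → 0.8 μs.
Plus remaining 9312 bits of current packet: 2.58667 μs.
Queuing delay = 3.387 μs.

3.387 μs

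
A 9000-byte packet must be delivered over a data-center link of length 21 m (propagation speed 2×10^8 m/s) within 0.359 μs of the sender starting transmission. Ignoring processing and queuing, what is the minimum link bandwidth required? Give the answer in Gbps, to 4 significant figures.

L = 72000 bits.
Propagation delay = 21 / 200000000 = 0.105 μs.
Transmission budget = 0.359 − 0.105 = 0.254 μs.
R ≥ L / t_tx = 72000 bits / 2.54e-07 s = 283.5 Gbps.

283.5 Gbps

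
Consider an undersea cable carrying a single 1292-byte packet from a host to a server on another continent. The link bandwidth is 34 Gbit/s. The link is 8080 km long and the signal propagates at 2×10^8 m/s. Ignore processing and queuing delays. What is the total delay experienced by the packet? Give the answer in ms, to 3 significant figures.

40.4 ms

L = 1292 × 8 = 10336 bits.
Transmission delay = L/R = 10336 / 34000000000 = 0.000304 ms.
Propagation delay = d/s = 8080000 m / 200000000 m/s = 40.4 ms.
Total = 40.4 ms.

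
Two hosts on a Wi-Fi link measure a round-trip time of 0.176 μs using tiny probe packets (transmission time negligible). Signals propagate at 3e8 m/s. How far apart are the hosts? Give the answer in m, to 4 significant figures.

26.40 m

One-way propagation = RTT/2 = 0.088 μs.
d = s × t = 300000000 × 8.8e-08 = 26.40 m.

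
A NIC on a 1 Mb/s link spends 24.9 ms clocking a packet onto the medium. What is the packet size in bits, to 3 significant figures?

24900 bits

L = R × t_tx = 1000000 b/s × 0.0249 s = 24900 bits.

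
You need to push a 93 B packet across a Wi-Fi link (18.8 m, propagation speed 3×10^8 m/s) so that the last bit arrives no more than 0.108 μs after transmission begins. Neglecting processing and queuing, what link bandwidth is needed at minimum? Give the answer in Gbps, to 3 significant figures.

L = 744 bits.
Propagation delay = 18.8 / 300000000 = 0.0626667 μs.
Transmission budget = 0.108 − 0.0626667 = 0.0453333 μs.
R ≥ L / t_tx = 744 bits / 4.53333e-08 s = 16.4 Gbps.

16.4 Gbps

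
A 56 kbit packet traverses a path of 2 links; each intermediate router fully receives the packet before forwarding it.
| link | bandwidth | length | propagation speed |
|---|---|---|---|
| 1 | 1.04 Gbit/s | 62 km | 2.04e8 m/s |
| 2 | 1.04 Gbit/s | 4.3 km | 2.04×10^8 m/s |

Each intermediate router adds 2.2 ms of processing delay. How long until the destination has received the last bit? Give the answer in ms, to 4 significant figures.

2.633 ms

L = 56000 bits.
Transmission delay per hop = L/R = 56000/1040000000 = 0.0538462 ms; 2 hops → 0.107692 ms.
Propagation delays (d/s per hop): 0.303922, 0.0210784 ms; sum = 0.325 ms.
Processing at 1 router(s): 1 × 2.2 ms = 2.2 ms.
End-to-end = 2.633 ms.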